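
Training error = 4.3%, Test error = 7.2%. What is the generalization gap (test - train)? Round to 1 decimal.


Generalization gap = test_error - train_error
= 7.2 - 4.3
= 2.9%
A moderate gap.

2.9


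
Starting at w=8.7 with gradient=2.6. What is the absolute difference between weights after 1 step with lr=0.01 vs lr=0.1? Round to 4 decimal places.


With lr=0.01: w_new = 8.7 - 0.01 * 2.6 = 8.674
With lr=0.1: w_new = 8.7 - 0.1 * 2.6 = 8.44
Absolute difference = |8.674 - 8.44|
= 0.2340

0.2340


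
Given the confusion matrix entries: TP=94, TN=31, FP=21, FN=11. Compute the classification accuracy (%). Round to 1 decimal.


Accuracy = (TP + TN) / (TP + TN + FP + FN) * 100
= (94 + 31) / (94 + 31 + 21 + 11)
= 125 / 157
= 0.7962
= 79.6%

79.6


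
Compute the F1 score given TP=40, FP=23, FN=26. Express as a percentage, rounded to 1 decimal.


Precision = TP / (TP + FP) = 40 / 63 = 0.6349
Recall = TP / (TP + FN) = 40 / 66 = 0.6061
F1 = 2 * P * R / (P + R)
= 2 * 0.6349 * 0.6061 / (0.6349 + 0.6061)
= 0.7696 / 1.241
= 0.6202
As percentage: 62.0%

62.0


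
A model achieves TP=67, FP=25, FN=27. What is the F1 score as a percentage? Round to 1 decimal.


Precision = TP / (TP + FP) = 67 / 92 = 0.7283
Recall = TP / (TP + FN) = 67 / 94 = 0.7128
F1 = 2 * P * R / (P + R)
= 2 * 0.7283 * 0.7128 / (0.7283 + 0.7128)
= 1.0382 / 1.441
= 0.7204
As percentage: 72.0%

72.0


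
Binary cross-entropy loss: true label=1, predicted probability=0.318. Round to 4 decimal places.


For y=1: Loss = -log(p)
= -log(0.318)
= -(-1.1457)
= 1.1457

1.1457


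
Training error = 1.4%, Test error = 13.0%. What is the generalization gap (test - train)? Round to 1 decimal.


Generalization gap = test_error - train_error
= 13.0 - 1.4
= 11.6%
A large gap suggests overfitting.

11.6


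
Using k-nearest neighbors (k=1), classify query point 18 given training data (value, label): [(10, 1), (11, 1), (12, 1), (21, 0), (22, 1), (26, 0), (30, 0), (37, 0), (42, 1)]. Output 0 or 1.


Distances from query 18:
Point 21 (class 0): distance = 3
K=1 nearest neighbors: classes = [0]
Votes for class 1: 0 / 1
Majority vote => class 0

0


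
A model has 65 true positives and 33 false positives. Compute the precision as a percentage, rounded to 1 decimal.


Precision = TP / (TP + FP) * 100
= 65 / (65 + 33)
= 65 / 98
= 0.6633
= 66.3%

66.3


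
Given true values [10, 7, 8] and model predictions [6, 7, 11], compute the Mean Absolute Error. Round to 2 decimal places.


Absolute errors: [4, 0, 3]
Sum of absolute errors = 7
MAE = 7 / 3 = 2.33

2.33


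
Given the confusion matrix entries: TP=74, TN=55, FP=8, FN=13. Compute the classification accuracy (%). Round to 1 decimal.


Accuracy = (TP + TN) / (TP + TN + FP + FN) * 100
= (74 + 55) / (74 + 55 + 8 + 13)
= 129 / 150
= 0.86
= 86.0%

86.0


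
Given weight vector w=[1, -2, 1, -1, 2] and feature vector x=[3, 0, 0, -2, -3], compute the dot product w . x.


Element-wise products:
1 * 3 = 3
-2 * 0 = 0
1 * 0 = 0
-1 * -2 = 2
2 * -3 = -6
Sum = 3 + 0 + 0 + 2 + -6
= -1

-1


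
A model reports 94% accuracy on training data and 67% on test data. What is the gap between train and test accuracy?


Gap = train_accuracy - test_accuracy
= 94 - 67
= 27%
This large gap strongly indicates overfitting.

27


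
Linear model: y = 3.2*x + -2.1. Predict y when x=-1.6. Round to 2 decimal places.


y = 3.2 * -1.6 + (-2.1)
= -5.12 + (-2.1)
= -7.22

-7.22


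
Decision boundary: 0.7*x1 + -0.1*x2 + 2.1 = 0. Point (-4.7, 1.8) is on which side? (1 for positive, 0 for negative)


Compute 0.7 * -4.7 + -0.1 * 1.8 + 2.1
= -3.29 + -0.18 + 2.1
= -1.37
Since -1.37 < 0, the point is on the negative side.

0


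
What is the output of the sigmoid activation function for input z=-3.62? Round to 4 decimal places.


sigmoid(z) = 1 / (1 + exp(-z))
exp(-(-3.62)) = exp(3.62) = 37.3376
1 + 37.3376 = 38.3376
1 / 38.3376 = 0.0261

0.0261


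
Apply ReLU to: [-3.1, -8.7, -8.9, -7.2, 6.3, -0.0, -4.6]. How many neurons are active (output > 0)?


ReLU(x) = max(0, x) for each element:
ReLU(-3.1) = 0
ReLU(-8.7) = 0
ReLU(-8.9) = 0
ReLU(-7.2) = 0
ReLU(6.3) = 6.3
ReLU(-0.0) = 0
ReLU(-4.6) = 0
Active neurons (>0): 1

1


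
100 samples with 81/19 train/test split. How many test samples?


Train samples = 100 * 81% = 81
Test samples = 100 - 81
= 19

19


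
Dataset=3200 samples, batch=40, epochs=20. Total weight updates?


Iterations per epoch = 3200 / 40 = 80
Total updates = iterations_per_epoch * epochs
= 80 * 20
= 1600

1600


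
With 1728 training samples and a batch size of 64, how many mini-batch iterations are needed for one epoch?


Iterations per epoch = dataset_size / batch_size
= 1728 / 64
= 27

27


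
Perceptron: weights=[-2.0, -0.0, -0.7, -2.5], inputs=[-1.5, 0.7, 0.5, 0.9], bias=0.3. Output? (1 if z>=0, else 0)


z = w . x + b
= -2.0*-1.5 + -0.0*0.7 + -0.7*0.5 + -2.5*0.9 + 0.3
= 3.0 + -0.0 + -0.35 + -2.25 + 0.3
= 0.4 + 0.3
= 0.7
Since z = 0.7 >= 0, output = 1

1


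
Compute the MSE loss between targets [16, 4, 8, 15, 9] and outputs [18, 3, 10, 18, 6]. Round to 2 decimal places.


Differences: [-2, 1, -2, -3, 3]
Squared errors: [4, 1, 4, 9, 9]
Sum of squared errors = 27
MSE = 27 / 5 = 5.40

5.40


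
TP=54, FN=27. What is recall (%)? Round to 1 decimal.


Recall = TP / (TP + FN) * 100
= 54 / (54 + 27)
= 54 / 81
= 0.6667
= 66.7%

66.7


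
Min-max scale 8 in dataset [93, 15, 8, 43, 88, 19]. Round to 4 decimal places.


Min = 8, Max = 93
Range = 93 - 8 = 85
Scaled = (x - min) / (max - min)
= (8 - 8) / 85
= 0 / 85
= 0.0000

0.0000


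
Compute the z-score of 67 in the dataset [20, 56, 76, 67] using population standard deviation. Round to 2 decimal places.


Mean = (20 + 56 + 76 + 67) / 4 = 54.75
Variance = sum((x_i - mean)^2) / n = 452.6875
Std = sqrt(452.6875) = 21.2765
Z = (x - mean) / std
= (67 - 54.75) / 21.2765
= 12.25 / 21.2765
= 0.58

0.58


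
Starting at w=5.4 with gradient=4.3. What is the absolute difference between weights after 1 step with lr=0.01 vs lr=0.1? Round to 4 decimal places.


With lr=0.01: w_new = 5.4 - 0.01 * 4.3 = 5.357
With lr=0.1: w_new = 5.4 - 0.1 * 4.3 = 4.97
Absolute difference = |5.357 - 4.97|
= 0.3870

0.3870


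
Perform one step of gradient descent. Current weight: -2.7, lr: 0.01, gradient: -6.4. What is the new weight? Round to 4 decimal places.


w_new = w_old - lr * gradient
= -2.7 - 0.01 * -6.4
= -2.7 - (-0.064)
= -2.6360

-2.6360


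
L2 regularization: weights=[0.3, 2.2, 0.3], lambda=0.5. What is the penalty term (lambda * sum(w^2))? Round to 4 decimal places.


Squaring each weight:
0.3^2 = 0.09
2.2^2 = 4.84
0.3^2 = 0.09
Sum of squares = 5.02
Penalty = 0.5 * 5.02 = 2.5100

2.5100


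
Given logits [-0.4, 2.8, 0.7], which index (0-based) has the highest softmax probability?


Softmax is a monotonic transformation, so it preserves the argmax.
We need to find the index of the maximum logit.
Index 0: -0.4
Index 1: 2.8
Index 2: 0.7
Maximum logit = 2.8 at index 1

1


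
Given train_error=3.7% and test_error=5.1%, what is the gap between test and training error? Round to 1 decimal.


Generalization gap = test_error - train_error
= 5.1 - 3.7
= 1.4%
A small gap suggests good generalization.

1.4


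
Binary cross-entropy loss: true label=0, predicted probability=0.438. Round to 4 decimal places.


For y=0: Loss = -log(1-p)
= -log(1 - 0.438)
= -log(0.562)
= -(-0.5763)
= 0.5763

0.5763


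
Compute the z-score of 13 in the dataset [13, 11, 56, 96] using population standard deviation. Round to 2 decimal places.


Mean = (13 + 11 + 56 + 96) / 4 = 44.0
Variance = sum((x_i - mean)^2) / n = 1224.5
Std = sqrt(1224.5) = 34.9929
Z = (x - mean) / std
= (13 - 44.0) / 34.9929
= -31.0 / 34.9929
= -0.89

-0.89


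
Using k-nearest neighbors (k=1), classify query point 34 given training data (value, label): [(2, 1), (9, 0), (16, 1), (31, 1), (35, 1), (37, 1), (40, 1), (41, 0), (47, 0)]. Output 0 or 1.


Distances from query 34:
Point 35 (class 1): distance = 1
K=1 nearest neighbors: classes = [1]
Votes for class 1: 1 / 1
Majority vote => class 1

1


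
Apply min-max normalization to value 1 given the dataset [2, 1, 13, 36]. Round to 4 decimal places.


Min = 1, Max = 36
Range = 36 - 1 = 35
Scaled = (x - min) / (max - min)
= (1 - 1) / 35
= 0 / 35
= 0.0000

0.0000


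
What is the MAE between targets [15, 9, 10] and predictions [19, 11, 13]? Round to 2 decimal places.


Absolute errors: [4, 2, 3]
Sum of absolute errors = 9
MAE = 9 / 3 = 3.00

3.00


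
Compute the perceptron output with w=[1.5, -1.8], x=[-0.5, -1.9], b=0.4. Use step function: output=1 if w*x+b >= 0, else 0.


z = w . x + b
= 1.5*-0.5 + -1.8*-1.9 + 0.4
= -0.75 + 3.42 + 0.4
= 2.67 + 0.4
= 3.07
Since z = 3.07 >= 0, output = 1

1


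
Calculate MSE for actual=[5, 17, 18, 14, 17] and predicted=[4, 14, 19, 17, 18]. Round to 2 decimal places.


Differences: [1, 3, -1, -3, -1]
Squared errors: [1, 9, 1, 9, 1]
Sum of squared errors = 21
MSE = 21 / 5 = 4.20

4.20


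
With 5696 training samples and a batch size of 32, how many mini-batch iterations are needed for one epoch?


Iterations per epoch = dataset_size / batch_size
= 5696 / 32
= 178

178


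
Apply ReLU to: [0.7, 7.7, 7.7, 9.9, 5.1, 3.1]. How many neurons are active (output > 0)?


ReLU(x) = max(0, x) for each element:
ReLU(0.7) = 0.7
ReLU(7.7) = 7.7
ReLU(7.7) = 7.7
ReLU(9.9) = 9.9
ReLU(5.1) = 5.1
ReLU(3.1) = 3.1
Active neurons (>0): 6

6


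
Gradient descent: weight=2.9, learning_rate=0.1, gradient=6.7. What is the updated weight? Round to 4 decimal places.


w_new = w_old - lr * gradient
= 2.9 - 0.1 * 6.7
= 2.9 - (0.67)
= 2.2300

2.2300


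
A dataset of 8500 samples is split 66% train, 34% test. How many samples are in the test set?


Train samples = 8500 * 66% = 5610
Test samples = 8500 - 5610
= 2890

2890


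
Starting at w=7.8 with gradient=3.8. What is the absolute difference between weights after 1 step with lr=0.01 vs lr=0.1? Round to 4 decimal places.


With lr=0.01: w_new = 7.8 - 0.01 * 3.8 = 7.762
With lr=0.1: w_new = 7.8 - 0.1 * 3.8 = 7.42
Absolute difference = |7.762 - 7.42|
= 0.3420

0.3420


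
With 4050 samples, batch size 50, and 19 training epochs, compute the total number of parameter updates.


Iterations per epoch = 4050 / 50 = 81
Total updates = iterations_per_epoch * epochs
= 81 * 19
= 1539

1539


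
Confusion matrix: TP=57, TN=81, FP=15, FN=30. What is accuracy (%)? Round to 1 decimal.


Accuracy = (TP + TN) / (TP + TN + FP + FN) * 100
= (57 + 81) / (57 + 81 + 15 + 30)
= 138 / 183
= 0.7541
= 75.4%

75.4


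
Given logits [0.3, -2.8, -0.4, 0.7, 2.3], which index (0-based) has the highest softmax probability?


Softmax is a monotonic transformation, so it preserves the argmax.
We need to find the index of the maximum logit.
Index 0: 0.3
Index 1: -2.8
Index 2: -0.4
Index 3: 0.7
Index 4: 2.3
Maximum logit = 2.3 at index 4

4


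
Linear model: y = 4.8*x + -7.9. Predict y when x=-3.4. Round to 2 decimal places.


y = 4.8 * -3.4 + (-7.9)
= -16.32 + (-7.9)
= -24.22

-24.22


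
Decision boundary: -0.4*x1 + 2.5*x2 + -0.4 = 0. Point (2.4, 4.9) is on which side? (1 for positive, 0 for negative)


Compute -0.4 * 2.4 + 2.5 * 4.9 + -0.4
= -0.96 + 12.25 + -0.4
= 10.89
Since 10.89 >= 0, the point is on the positive side.

1


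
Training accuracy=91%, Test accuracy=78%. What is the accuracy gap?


Gap = train_accuracy - test_accuracy
= 91 - 78
= 13%
This gap suggests the model is overfitting.

13


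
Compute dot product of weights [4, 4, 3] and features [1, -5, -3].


Element-wise products:
4 * 1 = 4
4 * -5 = -20
3 * -3 = -9
Sum = 4 + -20 + -9
= -25

-25


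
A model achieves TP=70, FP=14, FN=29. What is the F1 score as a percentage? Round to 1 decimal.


Precision = TP / (TP + FP) = 70 / 84 = 0.8333
Recall = TP / (TP + FN) = 70 / 99 = 0.7071
F1 = 2 * P * R / (P + R)
= 2 * 0.8333 * 0.7071 / (0.8333 + 0.7071)
= 1.1785 / 1.5404
= 0.765
As percentage: 76.5%

76.5


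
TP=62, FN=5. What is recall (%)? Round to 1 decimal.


Recall = TP / (TP + FN) * 100
= 62 / (62 + 5)
= 62 / 67
= 0.9254
= 92.5%

92.5


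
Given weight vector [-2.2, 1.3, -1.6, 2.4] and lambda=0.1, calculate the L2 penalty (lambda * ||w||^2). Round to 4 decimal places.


Squaring each weight:
(-2.2)^2 = 4.84
1.3^2 = 1.69
(-1.6)^2 = 2.56
2.4^2 = 5.76
Sum of squares = 14.85
Penalty = 0.1 * 14.85 = 1.4850

1.4850


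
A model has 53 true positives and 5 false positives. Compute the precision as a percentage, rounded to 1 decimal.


Precision = TP / (TP + FP) * 100
= 53 / (53 + 5)
= 53 / 58
= 0.9138
= 91.4%

91.4


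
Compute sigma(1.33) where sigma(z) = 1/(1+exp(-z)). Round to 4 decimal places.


sigmoid(z) = 1 / (1 + exp(-z))
exp(-(1.33)) = exp(-1.33) = 0.2645
1 + 0.2645 = 1.2645
1 / 1.2645 = 0.7908

0.7908


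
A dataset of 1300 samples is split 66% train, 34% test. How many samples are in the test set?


Train samples = 1300 * 66% = 858
Test samples = 1300 - 858
= 442

442


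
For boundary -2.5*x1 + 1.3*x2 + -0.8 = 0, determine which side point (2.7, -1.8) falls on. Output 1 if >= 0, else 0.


Compute -2.5 * 2.7 + 1.3 * -1.8 + -0.8
= -6.75 + -2.34 + -0.8
= -9.89
Since -9.89 < 0, the point is on the negative side.

0


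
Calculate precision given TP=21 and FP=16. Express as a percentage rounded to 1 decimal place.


Precision = TP / (TP + FP) * 100
= 21 / (21 + 16)
= 21 / 37
= 0.5676
= 56.8%

56.8


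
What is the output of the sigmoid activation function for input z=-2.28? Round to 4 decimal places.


sigmoid(z) = 1 / (1 + exp(-z))
exp(-(-2.28)) = exp(2.28) = 9.7767
1 + 9.7767 = 10.7767
1 / 10.7767 = 0.0928

0.0928


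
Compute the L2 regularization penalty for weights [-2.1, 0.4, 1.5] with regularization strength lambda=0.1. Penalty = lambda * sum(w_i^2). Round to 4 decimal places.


Squaring each weight:
(-2.1)^2 = 4.41
0.4^2 = 0.16
1.5^2 = 2.25
Sum of squares = 6.82
Penalty = 0.1 * 6.82 = 0.6820

0.6820


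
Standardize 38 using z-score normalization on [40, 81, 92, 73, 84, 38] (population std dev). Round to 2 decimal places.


Mean = (40 + 81 + 92 + 73 + 84 + 38) / 6 = 68.0
Variance = sum((x_i - mean)^2) / n = 451.6667
Std = sqrt(451.6667) = 21.2525
Z = (x - mean) / std
= (38 - 68.0) / 21.2525
= -30.0 / 21.2525
= -1.41

-1.41


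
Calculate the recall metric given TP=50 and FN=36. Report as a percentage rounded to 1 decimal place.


Recall = TP / (TP + FN) * 100
= 50 / (50 + 36)
= 50 / 86
= 0.5814
= 58.1%

58.1


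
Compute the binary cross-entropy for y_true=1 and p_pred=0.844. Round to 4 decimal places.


For y=1: Loss = -log(p)
= -log(0.844)
= -(-0.1696)
= 0.1696

0.1696


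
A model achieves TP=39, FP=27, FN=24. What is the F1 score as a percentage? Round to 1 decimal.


Precision = TP / (TP + FP) = 39 / 66 = 0.5909
Recall = TP / (TP + FN) = 39 / 63 = 0.619
F1 = 2 * P * R / (P + R)
= 2 * 0.5909 * 0.619 / (0.5909 + 0.619)
= 0.7316 / 1.21
= 0.6047
As percentage: 60.5%

60.5


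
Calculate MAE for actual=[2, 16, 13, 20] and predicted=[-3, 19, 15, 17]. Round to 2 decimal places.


Absolute errors: [5, 3, 2, 3]
Sum of absolute errors = 13
MAE = 13 / 4 = 3.25

3.25


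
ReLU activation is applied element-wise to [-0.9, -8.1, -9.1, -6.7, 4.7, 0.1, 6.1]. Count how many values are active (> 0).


ReLU(x) = max(0, x) for each element:
ReLU(-0.9) = 0
ReLU(-8.1) = 0
ReLU(-9.1) = 0
ReLU(-6.7) = 0
ReLU(4.7) = 4.7
ReLU(0.1) = 0.1
ReLU(6.1) = 6.1
Active neurons (>0): 3

3


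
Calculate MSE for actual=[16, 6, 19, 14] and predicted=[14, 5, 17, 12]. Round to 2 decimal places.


Differences: [2, 1, 2, 2]
Squared errors: [4, 1, 4, 4]
Sum of squared errors = 13
MSE = 13 / 4 = 3.25

3.25


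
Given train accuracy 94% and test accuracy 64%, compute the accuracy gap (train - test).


Gap = train_accuracy - test_accuracy
= 94 - 64
= 30%
This large gap strongly indicates overfitting.

30


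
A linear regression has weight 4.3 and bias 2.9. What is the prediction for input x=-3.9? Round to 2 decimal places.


y = 4.3 * -3.9 + (2.9)
= -16.77 + (2.9)
= -13.87

-13.87


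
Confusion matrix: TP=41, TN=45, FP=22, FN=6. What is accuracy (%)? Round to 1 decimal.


Accuracy = (TP + TN) / (TP + TN + FP + FN) * 100
= (41 + 45) / (41 + 45 + 22 + 6)
= 86 / 114
= 0.7544
= 75.4%

75.4


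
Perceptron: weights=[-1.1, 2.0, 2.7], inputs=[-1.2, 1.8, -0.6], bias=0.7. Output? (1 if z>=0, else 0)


z = w . x + b
= -1.1*-1.2 + 2.0*1.8 + 2.7*-0.6 + 0.7
= 1.32 + 3.6 + -1.62 + 0.7
= 3.3 + 0.7
= 4.0
Since z = 4.0 >= 0, output = 1

1


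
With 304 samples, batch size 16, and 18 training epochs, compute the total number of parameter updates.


Iterations per epoch = 304 / 16 = 19
Total updates = iterations_per_epoch * epochs
= 19 * 18
= 342

342


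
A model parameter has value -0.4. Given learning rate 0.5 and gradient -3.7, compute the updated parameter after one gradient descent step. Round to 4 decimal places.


w_new = w_old - lr * gradient
= -0.4 - 0.5 * -3.7
= -0.4 - (-1.85)
= 1.4500

1.4500


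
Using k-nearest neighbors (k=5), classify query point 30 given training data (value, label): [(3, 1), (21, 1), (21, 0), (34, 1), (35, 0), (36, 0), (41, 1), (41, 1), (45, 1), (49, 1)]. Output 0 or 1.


Distances from query 30:
Point 34 (class 1): distance = 4
Point 35 (class 0): distance = 5
Point 36 (class 0): distance = 6
Point 21 (class 0): distance = 9
Point 21 (class 1): distance = 9
K=5 nearest neighbors: classes = [1, 0, 0, 0, 1]
Votes for class 1: 2 / 5
Majority vote => class 0

0


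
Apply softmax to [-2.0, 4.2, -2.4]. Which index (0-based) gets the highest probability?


Softmax is a monotonic transformation, so it preserves the argmax.
We need to find the index of the maximum logit.
Index 0: -2.0
Index 1: 4.2
Index 2: -2.4
Maximum logit = 4.2 at index 1

1


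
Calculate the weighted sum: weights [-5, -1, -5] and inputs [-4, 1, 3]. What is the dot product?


Element-wise products:
-5 * -4 = 20
-1 * 1 = -1
-5 * 3 = -15
Sum = 20 + -1 + -15
= 4

4


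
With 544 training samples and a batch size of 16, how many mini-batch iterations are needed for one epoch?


Iterations per epoch = dataset_size / batch_size
= 544 / 16
= 34

34


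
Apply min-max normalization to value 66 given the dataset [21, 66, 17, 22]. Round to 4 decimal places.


Min = 17, Max = 66
Range = 66 - 17 = 49
Scaled = (x - min) / (max - min)
= (66 - 17) / 49
= 49 / 49
= 1.0000

1.0000


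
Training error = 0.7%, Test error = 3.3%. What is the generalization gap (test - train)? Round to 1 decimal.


Generalization gap = test_error - train_error
= 3.3 - 0.7
= 2.6%
A moderate gap.

2.6


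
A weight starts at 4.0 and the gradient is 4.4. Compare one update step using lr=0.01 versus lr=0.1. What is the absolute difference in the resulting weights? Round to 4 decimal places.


With lr=0.01: w_new = 4.0 - 0.01 * 4.4 = 3.956
With lr=0.1: w_new = 4.0 - 0.1 * 4.4 = 3.56
Absolute difference = |3.956 - 3.56|
= 0.3960

0.3960


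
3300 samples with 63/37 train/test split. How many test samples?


Train samples = 3300 * 63% = 2079
Test samples = 3300 - 2079
= 1221

1221


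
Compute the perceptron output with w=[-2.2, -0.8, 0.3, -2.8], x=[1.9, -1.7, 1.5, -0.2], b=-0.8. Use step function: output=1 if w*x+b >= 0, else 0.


z = w . x + b
= -2.2*1.9 + -0.8*-1.7 + 0.3*1.5 + -2.8*-0.2 + -0.8
= -4.18 + 1.36 + 0.45 + 0.56 + -0.8
= -1.81 + -0.8
= -2.61
Since z = -2.61 < 0, output = 0

0


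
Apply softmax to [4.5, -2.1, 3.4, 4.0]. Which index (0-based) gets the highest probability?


Softmax is a monotonic transformation, so it preserves the argmax.
We need to find the index of the maximum logit.
Index 0: 4.5
Index 1: -2.1
Index 2: 3.4
Index 3: 4.0
Maximum logit = 4.5 at index 0

0


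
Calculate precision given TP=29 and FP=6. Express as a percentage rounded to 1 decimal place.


Precision = TP / (TP + FP) * 100
= 29 / (29 + 6)
= 29 / 35
= 0.8286
= 82.9%

82.9


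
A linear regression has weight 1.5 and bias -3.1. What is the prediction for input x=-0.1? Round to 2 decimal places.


y = 1.5 * -0.1 + (-3.1)
= -0.15 + (-3.1)
= -3.25

-3.25


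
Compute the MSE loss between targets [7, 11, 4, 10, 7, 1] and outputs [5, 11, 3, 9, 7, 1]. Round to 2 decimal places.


Differences: [2, 0, 1, 1, 0, 0]
Squared errors: [4, 0, 1, 1, 0, 0]
Sum of squared errors = 6
MSE = 6 / 6 = 1.00

1.00


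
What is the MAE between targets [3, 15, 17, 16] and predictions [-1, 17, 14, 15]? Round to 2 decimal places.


Absolute errors: [4, 2, 3, 1]
Sum of absolute errors = 10
MAE = 10 / 4 = 2.50

2.50


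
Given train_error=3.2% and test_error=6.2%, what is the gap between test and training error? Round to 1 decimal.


Generalization gap = test_error - train_error
= 6.2 - 3.2
= 3.0%
A moderate gap.

3.0


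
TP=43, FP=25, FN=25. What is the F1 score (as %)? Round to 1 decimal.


Precision = TP / (TP + FP) = 43 / 68 = 0.6324
Recall = TP / (TP + FN) = 43 / 68 = 0.6324
F1 = 2 * P * R / (P + R)
= 2 * 0.6324 * 0.6324 / (0.6324 + 0.6324)
= 0.7997 / 1.2647
= 0.6324
As percentage: 63.2%

63.2


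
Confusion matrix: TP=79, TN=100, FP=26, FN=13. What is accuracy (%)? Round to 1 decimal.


Accuracy = (TP + TN) / (TP + TN + FP + FN) * 100
= (79 + 100) / (79 + 100 + 26 + 13)
= 179 / 218
= 0.8211
= 82.1%

82.1


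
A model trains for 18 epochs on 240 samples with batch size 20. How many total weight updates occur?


Iterations per epoch = 240 / 20 = 12
Total updates = iterations_per_epoch * epochs
= 12 * 18
= 216

216


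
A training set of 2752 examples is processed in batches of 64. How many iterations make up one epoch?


Iterations per epoch = dataset_size / batch_size
= 2752 / 64
= 43

43


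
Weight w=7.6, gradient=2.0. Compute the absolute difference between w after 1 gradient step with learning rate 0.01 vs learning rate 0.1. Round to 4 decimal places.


With lr=0.01: w_new = 7.6 - 0.01 * 2.0 = 7.58
With lr=0.1: w_new = 7.6 - 0.1 * 2.0 = 7.4
Absolute difference = |7.58 - 7.4|
= 0.1800

0.1800


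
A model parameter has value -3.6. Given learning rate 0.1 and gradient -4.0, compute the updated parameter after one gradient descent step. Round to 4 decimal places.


w_new = w_old - lr * gradient
= -3.6 - 0.1 * -4.0
= -3.6 - (-0.4)
= -3.2000

-3.2000


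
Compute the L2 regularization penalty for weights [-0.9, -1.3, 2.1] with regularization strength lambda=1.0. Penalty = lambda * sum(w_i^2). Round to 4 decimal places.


Squaring each weight:
(-0.9)^2 = 0.81
(-1.3)^2 = 1.69
2.1^2 = 4.41
Sum of squares = 6.91
Penalty = 1.0 * 6.91 = 6.9100

6.9100


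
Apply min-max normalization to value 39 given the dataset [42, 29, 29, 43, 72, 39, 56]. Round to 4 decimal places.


Min = 29, Max = 72
Range = 72 - 29 = 43
Scaled = (x - min) / (max - min)
= (39 - 29) / 43
= 10 / 43
= 0.2326

0.2326


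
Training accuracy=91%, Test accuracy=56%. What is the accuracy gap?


Gap = train_accuracy - test_accuracy
= 91 - 56
= 35%
This large gap strongly indicates overfitting.

35


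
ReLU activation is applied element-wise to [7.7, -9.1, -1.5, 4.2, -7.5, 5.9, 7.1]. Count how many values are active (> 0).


ReLU(x) = max(0, x) for each element:
ReLU(7.7) = 7.7
ReLU(-9.1) = 0
ReLU(-1.5) = 0
ReLU(4.2) = 4.2
ReLU(-7.5) = 0
ReLU(5.9) = 5.9
ReLU(7.1) = 7.1
Active neurons (>0): 4

4


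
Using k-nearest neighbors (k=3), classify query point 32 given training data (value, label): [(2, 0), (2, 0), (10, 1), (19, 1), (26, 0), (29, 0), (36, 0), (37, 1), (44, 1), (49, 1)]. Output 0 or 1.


Distances from query 32:
Point 29 (class 0): distance = 3
Point 36 (class 0): distance = 4
Point 37 (class 1): distance = 5
K=3 nearest neighbors: classes = [0, 0, 1]
Votes for class 1: 1 / 3
Majority vote => class 0

0


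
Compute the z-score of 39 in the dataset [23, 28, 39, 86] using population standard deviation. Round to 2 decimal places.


Mean = (23 + 28 + 39 + 86) / 4 = 44.0
Variance = sum((x_i - mean)^2) / n = 621.5
Std = sqrt(621.5) = 24.9299
Z = (x - mean) / std
= (39 - 44.0) / 24.9299
= -5.0 / 24.9299
= -0.20

-0.20


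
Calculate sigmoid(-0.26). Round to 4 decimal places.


sigmoid(z) = 1 / (1 + exp(-z))
exp(-(-0.26)) = exp(0.26) = 1.2969
1 + 1.2969 = 2.2969
1 / 2.2969 = 0.4354

0.4354


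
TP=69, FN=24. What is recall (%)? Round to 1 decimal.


Recall = TP / (TP + FN) * 100
= 69 / (69 + 24)
= 69 / 93
= 0.7419
= 74.2%

74.2


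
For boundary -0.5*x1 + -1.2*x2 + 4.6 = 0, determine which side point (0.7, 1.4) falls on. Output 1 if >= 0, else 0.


Compute -0.5 * 0.7 + -1.2 * 1.4 + 4.6
= -0.35 + -1.68 + 4.6
= 2.57
Since 2.57 >= 0, the point is on the positive side.

1


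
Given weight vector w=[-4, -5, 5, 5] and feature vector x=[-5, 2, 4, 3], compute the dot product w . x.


Element-wise products:
-4 * -5 = 20
-5 * 2 = -10
5 * 4 = 20
5 * 3 = 15
Sum = 20 + -10 + 20 + 15
= 45

45


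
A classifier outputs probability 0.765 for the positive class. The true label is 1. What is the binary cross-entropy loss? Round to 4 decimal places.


For y=1: Loss = -log(p)
= -log(0.765)
= -(-0.2679)
= 0.2679

0.2679


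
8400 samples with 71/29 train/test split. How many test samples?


Train samples = 8400 * 71% = 5964
Test samples = 8400 - 5964
= 2436

2436


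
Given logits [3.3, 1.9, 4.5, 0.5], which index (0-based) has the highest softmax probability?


Softmax is a monotonic transformation, so it preserves the argmax.
We need to find the index of the maximum logit.
Index 0: 3.3
Index 1: 1.9
Index 2: 4.5
Index 3: 0.5
Maximum logit = 4.5 at index 2

2


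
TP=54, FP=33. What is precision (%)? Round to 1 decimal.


Precision = TP / (TP + FP) * 100
= 54 / (54 + 33)
= 54 / 87
= 0.6207
= 62.1%

62.1


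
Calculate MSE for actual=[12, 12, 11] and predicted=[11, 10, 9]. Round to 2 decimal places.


Differences: [1, 2, 2]
Squared errors: [1, 4, 4]
Sum of squared errors = 9
MSE = 9 / 3 = 3.00

3.00


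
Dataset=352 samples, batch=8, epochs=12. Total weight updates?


Iterations per epoch = 352 / 8 = 44
Total updates = iterations_per_epoch * epochs
= 44 * 12
= 528

528


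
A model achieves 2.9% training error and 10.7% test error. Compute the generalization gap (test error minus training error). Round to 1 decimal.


Generalization gap = test_error - train_error
= 10.7 - 2.9
= 7.8%
A moderate gap.

7.8


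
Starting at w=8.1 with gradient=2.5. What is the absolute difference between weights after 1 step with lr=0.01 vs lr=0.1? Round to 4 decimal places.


With lr=0.01: w_new = 8.1 - 0.01 * 2.5 = 8.075
With lr=0.1: w_new = 8.1 - 0.1 * 2.5 = 7.85
Absolute difference = |8.075 - 7.85|
= 0.2250

0.2250


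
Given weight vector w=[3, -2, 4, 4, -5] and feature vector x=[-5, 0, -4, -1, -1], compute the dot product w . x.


Element-wise products:
3 * -5 = -15
-2 * 0 = 0
4 * -4 = -16
4 * -1 = -4
-5 * -1 = 5
Sum = -15 + 0 + -16 + -4 + 5
= -30

-30


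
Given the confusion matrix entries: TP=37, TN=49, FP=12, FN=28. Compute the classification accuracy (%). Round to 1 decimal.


Accuracy = (TP + TN) / (TP + TN + FP + FN) * 100
= (37 + 49) / (37 + 49 + 12 + 28)
= 86 / 126
= 0.6825
= 68.3%

68.3


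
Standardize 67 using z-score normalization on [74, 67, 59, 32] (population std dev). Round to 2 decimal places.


Mean = (74 + 67 + 59 + 32) / 4 = 58.0
Variance = sum((x_i - mean)^2) / n = 253.5
Std = sqrt(253.5) = 15.9217
Z = (x - mean) / std
= (67 - 58.0) / 15.9217
= 9.0 / 15.9217
= 0.57

0.57


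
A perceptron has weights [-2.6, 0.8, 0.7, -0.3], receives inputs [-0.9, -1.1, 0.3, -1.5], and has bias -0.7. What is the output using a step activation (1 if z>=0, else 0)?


z = w . x + b
= -2.6*-0.9 + 0.8*-1.1 + 0.7*0.3 + -0.3*-1.5 + -0.7
= 2.34 + -0.88 + 0.21 + 0.45 + -0.7
= 2.12 + -0.7
= 1.42
Since z = 1.42 >= 0, output = 1

1


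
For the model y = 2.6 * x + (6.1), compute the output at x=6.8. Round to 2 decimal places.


y = 2.6 * 6.8 + (6.1)
= 17.68 + (6.1)
= 23.78

23.78


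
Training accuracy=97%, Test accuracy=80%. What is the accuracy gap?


Gap = train_accuracy - test_accuracy
= 97 - 80
= 17%
This gap suggests the model is overfitting.

17


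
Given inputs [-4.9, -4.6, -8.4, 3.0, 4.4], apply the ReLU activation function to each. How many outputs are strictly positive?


ReLU(x) = max(0, x) for each element:
ReLU(-4.9) = 0
ReLU(-4.6) = 0
ReLU(-8.4) = 0
ReLU(3.0) = 3.0
ReLU(4.4) = 4.4
Active neurons (>0): 2

2


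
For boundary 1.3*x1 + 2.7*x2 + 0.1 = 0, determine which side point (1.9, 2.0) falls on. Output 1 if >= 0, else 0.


Compute 1.3 * 1.9 + 2.7 * 2.0 + 0.1
= 2.47 + 5.4 + 0.1
= 7.97
Since 7.97 >= 0, the point is on the positive side.

1


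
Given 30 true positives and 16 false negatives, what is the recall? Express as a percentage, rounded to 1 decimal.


Recall = TP / (TP + FN) * 100
= 30 / (30 + 16)
= 30 / 46
= 0.6522
= 65.2%

65.2


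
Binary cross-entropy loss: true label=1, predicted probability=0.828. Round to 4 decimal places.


For y=1: Loss = -log(p)
= -log(0.828)
= -(-0.1887)
= 0.1887

0.1887


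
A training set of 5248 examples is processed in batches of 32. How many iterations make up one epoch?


Iterations per epoch = dataset_size / batch_size
= 5248 / 32
= 164

164


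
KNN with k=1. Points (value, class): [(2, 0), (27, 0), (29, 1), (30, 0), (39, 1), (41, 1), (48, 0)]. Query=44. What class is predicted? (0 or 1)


Distances from query 44:
Point 41 (class 1): distance = 3
K=1 nearest neighbors: classes = [1]
Votes for class 1: 1 / 1
Majority vote => class 1

1


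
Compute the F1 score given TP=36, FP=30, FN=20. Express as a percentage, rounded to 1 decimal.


Precision = TP / (TP + FP) = 36 / 66 = 0.5455
Recall = TP / (TP + FN) = 36 / 56 = 0.6429
F1 = 2 * P * R / (P + R)
= 2 * 0.5455 * 0.6429 / (0.5455 + 0.6429)
= 0.7013 / 1.1883
= 0.5902
As percentage: 59.0%

59.0


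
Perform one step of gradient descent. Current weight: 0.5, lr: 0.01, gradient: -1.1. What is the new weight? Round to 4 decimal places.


w_new = w_old - lr * gradient
= 0.5 - 0.01 * -1.1
= 0.5 - (-0.011)
= 0.5110

0.5110


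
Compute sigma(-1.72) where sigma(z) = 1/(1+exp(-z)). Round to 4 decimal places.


sigmoid(z) = 1 / (1 + exp(-z))
exp(-(-1.72)) = exp(1.72) = 5.5845
1 + 5.5845 = 6.5845
1 / 6.5845 = 0.1519

0.1519


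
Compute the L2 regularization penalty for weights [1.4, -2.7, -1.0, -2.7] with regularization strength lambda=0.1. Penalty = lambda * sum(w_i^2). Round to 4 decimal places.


Squaring each weight:
1.4^2 = 1.96
(-2.7)^2 = 7.29
(-1.0)^2 = 1.0
(-2.7)^2 = 7.29
Sum of squares = 17.54
Penalty = 0.1 * 17.54 = 1.7540

1.7540


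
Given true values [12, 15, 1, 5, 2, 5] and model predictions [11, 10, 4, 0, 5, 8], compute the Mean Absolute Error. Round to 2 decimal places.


Absolute errors: [1, 5, 3, 5, 3, 3]
Sum of absolute errors = 20
MAE = 20 / 6 = 3.33

3.33


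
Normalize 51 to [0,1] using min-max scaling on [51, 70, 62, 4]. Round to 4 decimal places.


Min = 4, Max = 70
Range = 70 - 4 = 66
Scaled = (x - min) / (max - min)
= (51 - 4) / 66
= 47 / 66
= 0.7121

0.7121


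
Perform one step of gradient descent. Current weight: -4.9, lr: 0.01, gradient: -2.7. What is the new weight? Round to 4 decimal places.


w_new = w_old - lr * gradient
= -4.9 - 0.01 * -2.7
= -4.9 - (-0.027)
= -4.8730

-4.8730


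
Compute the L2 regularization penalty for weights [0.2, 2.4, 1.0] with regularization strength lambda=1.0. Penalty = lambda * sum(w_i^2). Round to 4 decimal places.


Squaring each weight:
0.2^2 = 0.04
2.4^2 = 5.76
1.0^2 = 1.0
Sum of squares = 6.8
Penalty = 1.0 * 6.8 = 6.8000

6.8000


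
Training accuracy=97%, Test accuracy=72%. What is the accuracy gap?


Gap = train_accuracy - test_accuracy
= 97 - 72
= 25%
This large gap strongly indicates overfitting.

25


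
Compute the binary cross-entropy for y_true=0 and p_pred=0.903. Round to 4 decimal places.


For y=0: Loss = -log(1-p)
= -log(1 - 0.903)
= -log(0.097)
= -(-2.333)
= 2.3330

2.3330


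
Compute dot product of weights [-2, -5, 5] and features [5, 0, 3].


Element-wise products:
-2 * 5 = -10
-5 * 0 = 0
5 * 3 = 15
Sum = -10 + 0 + 15
= 5

5


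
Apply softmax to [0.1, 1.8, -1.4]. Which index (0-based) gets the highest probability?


Softmax is a monotonic transformation, so it preserves the argmax.
We need to find the index of the maximum logit.
Index 0: 0.1
Index 1: 1.8
Index 2: -1.4
Maximum logit = 1.8 at index 1

1


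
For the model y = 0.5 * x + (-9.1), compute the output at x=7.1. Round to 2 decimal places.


y = 0.5 * 7.1 + (-9.1)
= 3.55 + (-9.1)
= -5.55

-5.55


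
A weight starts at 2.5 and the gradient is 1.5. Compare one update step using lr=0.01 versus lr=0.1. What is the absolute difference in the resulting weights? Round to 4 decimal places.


With lr=0.01: w_new = 2.5 - 0.01 * 1.5 = 2.485
With lr=0.1: w_new = 2.5 - 0.1 * 1.5 = 2.35
Absolute difference = |2.485 - 2.35|
= 0.1350

0.1350


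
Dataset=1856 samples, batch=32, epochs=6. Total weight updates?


Iterations per epoch = 1856 / 32 = 58
Total updates = iterations_per_epoch * epochs
= 58 * 6
= 348

348


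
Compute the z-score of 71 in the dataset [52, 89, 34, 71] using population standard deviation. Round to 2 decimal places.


Mean = (52 + 89 + 34 + 71) / 4 = 61.5
Variance = sum((x_i - mean)^2) / n = 423.25
Std = sqrt(423.25) = 20.573
Z = (x - mean) / std
= (71 - 61.5) / 20.573
= 9.5 / 20.573
= 0.46

0.46


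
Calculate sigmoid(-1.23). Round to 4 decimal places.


sigmoid(z) = 1 / (1 + exp(-z))
exp(-(-1.23)) = exp(1.23) = 3.4212
1 + 3.4212 = 4.4212
1 / 4.4212 = 0.2262

0.2262


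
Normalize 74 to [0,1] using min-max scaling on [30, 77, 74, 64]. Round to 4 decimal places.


Min = 30, Max = 77
Range = 77 - 30 = 47
Scaled = (x - min) / (max - min)
= (74 - 30) / 47
= 44 / 47
= 0.9362

0.9362


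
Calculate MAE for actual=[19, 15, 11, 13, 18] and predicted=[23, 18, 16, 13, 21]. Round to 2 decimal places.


Absolute errors: [4, 3, 5, 0, 3]
Sum of absolute errors = 15
MAE = 15 / 5 = 3.00

3.00


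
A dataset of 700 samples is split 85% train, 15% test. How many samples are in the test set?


Train samples = 700 * 85% = 595
Test samples = 700 - 595
= 105

105


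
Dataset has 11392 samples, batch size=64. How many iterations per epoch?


Iterations per epoch = dataset_size / batch_size
= 11392 / 64
= 178

178


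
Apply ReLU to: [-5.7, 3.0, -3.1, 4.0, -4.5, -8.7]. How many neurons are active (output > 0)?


ReLU(x) = max(0, x) for each element:
ReLU(-5.7) = 0
ReLU(3.0) = 3.0
ReLU(-3.1) = 0
ReLU(4.0) = 4.0
ReLU(-4.5) = 0
ReLU(-8.7) = 0
Active neurons (>0): 2

2


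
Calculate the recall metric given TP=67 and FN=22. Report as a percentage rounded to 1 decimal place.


Recall = TP / (TP + FN) * 100
= 67 / (67 + 22)
= 67 / 89
= 0.7528
= 75.3%

75.3


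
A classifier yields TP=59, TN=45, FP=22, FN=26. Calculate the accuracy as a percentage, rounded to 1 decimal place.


Accuracy = (TP + TN) / (TP + TN + FP + FN) * 100
= (59 + 45) / (59 + 45 + 22 + 26)
= 104 / 152
= 0.6842
= 68.4%

68.4


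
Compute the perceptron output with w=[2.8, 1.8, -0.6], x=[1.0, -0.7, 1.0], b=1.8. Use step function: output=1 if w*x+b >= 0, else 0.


z = w . x + b
= 2.8*1.0 + 1.8*-0.7 + -0.6*1.0 + 1.8
= 2.8 + -1.26 + -0.6 + 1.8
= 0.94 + 1.8
= 2.74
Since z = 2.74 >= 0, output = 1

1


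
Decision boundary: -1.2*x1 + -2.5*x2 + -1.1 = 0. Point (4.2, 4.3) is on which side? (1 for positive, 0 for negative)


Compute -1.2 * 4.2 + -2.5 * 4.3 + -1.1
= -5.04 + -10.75 + -1.1
= -16.89
Since -16.89 < 0, the point is on the negative side.

0


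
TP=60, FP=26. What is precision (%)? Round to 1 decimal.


Precision = TP / (TP + FP) * 100
= 60 / (60 + 26)
= 60 / 86
= 0.6977
= 69.8%

69.8


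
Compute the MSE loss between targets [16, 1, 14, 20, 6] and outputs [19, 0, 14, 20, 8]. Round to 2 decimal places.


Differences: [-3, 1, 0, 0, -2]
Squared errors: [9, 1, 0, 0, 4]
Sum of squared errors = 14
MSE = 14 / 5 = 2.80

2.80


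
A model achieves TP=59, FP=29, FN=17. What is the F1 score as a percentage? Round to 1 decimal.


Precision = TP / (TP + FP) = 59 / 88 = 0.6705
Recall = TP / (TP + FN) = 59 / 76 = 0.7763
F1 = 2 * P * R / (P + R)
= 2 * 0.6705 * 0.7763 / (0.6705 + 0.7763)
= 1.041 / 1.4468
= 0.7195
As percentage: 72.0%

72.0


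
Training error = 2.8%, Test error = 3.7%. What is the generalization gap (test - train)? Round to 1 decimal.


Generalization gap = test_error - train_error
= 3.7 - 2.8
= 0.9%
A small gap suggests good generalization.

0.9


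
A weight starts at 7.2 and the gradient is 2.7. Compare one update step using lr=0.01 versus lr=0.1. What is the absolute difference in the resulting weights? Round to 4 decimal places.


With lr=0.01: w_new = 7.2 - 0.01 * 2.7 = 7.173
With lr=0.1: w_new = 7.2 - 0.1 * 2.7 = 6.93
Absolute difference = |7.173 - 6.93|
= 0.2430

0.2430


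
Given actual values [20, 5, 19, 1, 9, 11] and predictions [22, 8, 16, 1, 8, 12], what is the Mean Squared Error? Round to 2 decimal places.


Differences: [-2, -3, 3, 0, 1, -1]
Squared errors: [4, 9, 9, 0, 1, 1]
Sum of squared errors = 24
MSE = 24 / 6 = 4.00

4.00


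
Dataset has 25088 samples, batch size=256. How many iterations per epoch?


Iterations per epoch = dataset_size / batch_size
= 25088 / 256
= 98

98


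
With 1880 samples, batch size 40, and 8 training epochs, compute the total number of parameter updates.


Iterations per epoch = 1880 / 40 = 47
Total updates = iterations_per_epoch * epochs
= 47 * 8
= 376

376


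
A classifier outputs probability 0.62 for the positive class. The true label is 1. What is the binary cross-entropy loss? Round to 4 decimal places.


For y=1: Loss = -log(p)
= -log(0.62)
= -(-0.478)
= 0.4780

0.4780


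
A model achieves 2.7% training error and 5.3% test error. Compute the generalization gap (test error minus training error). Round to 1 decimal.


Generalization gap = test_error - train_error
= 5.3 - 2.7
= 2.6%
A moderate gap.

2.6


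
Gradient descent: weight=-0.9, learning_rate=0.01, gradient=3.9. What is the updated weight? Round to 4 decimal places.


w_new = w_old - lr * gradient
= -0.9 - 0.01 * 3.9
= -0.9 - (0.039)
= -0.9390

-0.9390


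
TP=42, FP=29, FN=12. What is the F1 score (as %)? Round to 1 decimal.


Precision = TP / (TP + FP) = 42 / 71 = 0.5915
Recall = TP / (TP + FN) = 42 / 54 = 0.7778
F1 = 2 * P * R / (P + R)
= 2 * 0.5915 * 0.7778 / (0.5915 + 0.7778)
= 0.9202 / 1.3693
= 0.672
As percentage: 67.2%

67.2


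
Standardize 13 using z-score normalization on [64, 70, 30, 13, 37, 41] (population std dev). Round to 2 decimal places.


Mean = (64 + 70 + 30 + 13 + 37 + 41) / 6 = 42.5
Variance = sum((x_i - mean)^2) / n = 379.5833
Std = sqrt(379.5833) = 19.4829
Z = (x - mean) / std
= (13 - 42.5) / 19.4829
= -29.5 / 19.4829
= -1.51

-1.51


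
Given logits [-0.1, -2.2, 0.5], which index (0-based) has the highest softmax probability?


Softmax is a monotonic transformation, so it preserves the argmax.
We need to find the index of the maximum logit.
Index 0: -0.1
Index 1: -2.2
Index 2: 0.5
Maximum logit = 0.5 at index 2

2


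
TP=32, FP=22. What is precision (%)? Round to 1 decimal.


Precision = TP / (TP + FP) * 100
= 32 / (32 + 22)
= 32 / 54
= 0.5926
= 59.3%

59.3


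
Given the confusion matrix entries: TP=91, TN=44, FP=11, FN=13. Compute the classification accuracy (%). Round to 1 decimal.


Accuracy = (TP + TN) / (TP + TN + FP + FN) * 100
= (91 + 44) / (91 + 44 + 11 + 13)
= 135 / 159
= 0.8491
= 84.9%

84.9


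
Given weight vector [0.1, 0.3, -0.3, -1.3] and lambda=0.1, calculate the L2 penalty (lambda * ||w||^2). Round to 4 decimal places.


Squaring each weight:
0.1^2 = 0.01
0.3^2 = 0.09
(-0.3)^2 = 0.09
(-1.3)^2 = 1.69
Sum of squares = 1.88
Penalty = 0.1 * 1.88 = 0.1880

0.1880
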